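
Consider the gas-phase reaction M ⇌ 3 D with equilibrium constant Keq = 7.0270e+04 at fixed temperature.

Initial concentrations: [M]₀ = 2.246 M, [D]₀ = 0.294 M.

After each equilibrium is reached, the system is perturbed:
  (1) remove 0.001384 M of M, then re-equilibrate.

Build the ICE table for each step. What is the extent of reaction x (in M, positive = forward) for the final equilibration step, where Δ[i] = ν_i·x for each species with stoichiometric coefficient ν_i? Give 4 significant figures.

Q₀ = 0.01131 vs Keq = 7.0270e+04 ⇒ Q<K, forward
Step 1:
                   M          D
  Initial      2.246      0.294
  Change      -2.241      6.723
  Equil     0.004917      7.017
  solve Keq expr → x = 2.241; check Q = 7.0270e+04
Then remove 0.001384 M of M.
Step 2:
                   M          D
  Initial   0.003533      7.017
  Change    0.001375  -0.004126
  Equil     0.004909      7.013
  solve Keq expr → x = -0.001375; check Q = 7.0270e+04

x = -0.001375 M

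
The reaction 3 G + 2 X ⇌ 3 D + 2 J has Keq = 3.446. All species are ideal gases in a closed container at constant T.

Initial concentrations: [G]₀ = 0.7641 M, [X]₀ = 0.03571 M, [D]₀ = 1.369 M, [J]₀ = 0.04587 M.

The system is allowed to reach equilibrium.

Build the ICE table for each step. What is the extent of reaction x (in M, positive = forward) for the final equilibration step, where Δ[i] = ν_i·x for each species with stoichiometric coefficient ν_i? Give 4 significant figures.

x = -0.004705 M

Q₀ = 9.489 vs Keq = 3.446 ⇒ Q>K, reverse
Step 1:
                  G         X         D         J
  init       0.7641   0.03571     1.369   0.04587
  Δ         0.01411   0.00941  -0.01411  -0.00941
  eq         0.7782   0.04512     1.355   0.03646
  solve Keq expr → x = -0.004705; check Q = 3.446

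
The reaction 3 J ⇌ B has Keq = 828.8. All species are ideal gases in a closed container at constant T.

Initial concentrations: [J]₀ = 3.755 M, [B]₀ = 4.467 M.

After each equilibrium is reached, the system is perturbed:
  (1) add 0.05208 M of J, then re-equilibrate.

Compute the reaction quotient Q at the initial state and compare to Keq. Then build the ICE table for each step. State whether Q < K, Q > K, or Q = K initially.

Q₀ = 0.08437; Q < K (proceeds forward)

Q₀ = 0.08437 vs Keq = 828.8 ⇒ Q<K, forward
Step 1:
                    J           B
  init          3.755       4.467
  Δ            -3.565       1.188
  eq           0.1897       5.655
  solve Keq expr → x = 1.188; check Q = 828.8
Then add 0.05208 M of J.
Step 2:
                    J           B
  init         0.2418       5.655
  Δ          -0.05189      0.0173
  eq           0.1899       5.673
  solve Keq expr → x = 0.0173; check Q = 828.8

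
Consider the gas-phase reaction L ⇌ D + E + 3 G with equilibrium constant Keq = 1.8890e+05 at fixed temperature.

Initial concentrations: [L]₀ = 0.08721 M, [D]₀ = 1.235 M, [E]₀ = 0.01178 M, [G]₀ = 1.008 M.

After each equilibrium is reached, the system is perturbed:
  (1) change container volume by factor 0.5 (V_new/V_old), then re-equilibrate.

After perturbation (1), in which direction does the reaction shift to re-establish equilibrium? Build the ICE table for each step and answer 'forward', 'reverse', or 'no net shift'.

Direction: reverse

Q₀ = 0.1709 vs Keq = 1.8890e+05 ⇒ Q<K, forward
Step 1:
                    L           D           E           G
  I           0.08721       1.235     0.01178       1.008
  C          -0.08721     0.08721     0.08721      0.2616
  E        1.4180e-06       1.322     0.09899        1.27
  solve Keq expr → x = 0.08721; check Q = 1.8890e+05
Then change container volume by factor 0.5 (V_new/V_old).
Step 2:
                    L           D           E           G
  I        2.8360e-06       2.644       0.198       2.539
  C        4.2523e-05 -4.2523e-05 -4.2523e-05 -1.2757e-04
  E        4.5359e-05       2.644      0.1979       2.539
  solve Keq expr → x = -4.2523e-05; check Q = 1.8890e+05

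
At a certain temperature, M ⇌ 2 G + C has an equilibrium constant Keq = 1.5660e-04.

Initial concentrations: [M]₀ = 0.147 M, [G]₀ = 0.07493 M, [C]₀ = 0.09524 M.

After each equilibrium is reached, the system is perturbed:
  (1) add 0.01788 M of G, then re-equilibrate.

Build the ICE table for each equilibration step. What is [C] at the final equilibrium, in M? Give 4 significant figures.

Q₀ = 0.003638 vs Keq = 1.5660e-04 ⇒ Q>K, reverse
Step 1:
                    M           G           C
  init          0.147     0.07493     0.09524
  Δ           0.02743    -0.05486    -0.02743
  eq           0.1744     0.02007     0.06781
  solve Keq expr → x = -0.02743; check Q = 1.5660e-04
Then add 0.01788 M of G.
Step 2:
                    M           G           C
  init         0.1744     0.03795     0.06781
  Δ          0.008042    -0.01608   -0.008042
  eq           0.1825     0.02187     0.05977
  solve Keq expr → x = -0.008042; check Q = 1.5660e-04

[C]_eq = 0.05977 M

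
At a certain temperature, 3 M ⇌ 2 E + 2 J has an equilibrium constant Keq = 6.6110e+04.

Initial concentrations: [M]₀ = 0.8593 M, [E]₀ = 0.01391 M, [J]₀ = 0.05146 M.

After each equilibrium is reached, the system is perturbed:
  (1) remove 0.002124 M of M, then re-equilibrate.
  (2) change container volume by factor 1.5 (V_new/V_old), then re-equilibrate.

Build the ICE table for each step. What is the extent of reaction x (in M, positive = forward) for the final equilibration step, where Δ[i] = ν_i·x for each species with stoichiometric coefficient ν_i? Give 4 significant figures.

x = 3.4261e-04 M

Q₀ = 8.0753e-07 vs Keq = 6.6110e+04 ⇒ Q<K, forward
Step 1:
                    M           E           J
  Initial      0.8593     0.01391     0.05146
  Change      -0.8469      0.5646      0.5646
  Equil       0.01243      0.5785       0.616
  solve Keq expr → x = 0.2823; check Q = 6.6110e+04
Then remove 0.002124 M of M.
Step 2:
                    M           E           J
  Initial     0.01031      0.5785       0.616
  Change     0.002085    -0.00139    -0.00139
  Equil       0.01239      0.5771      0.6146
  solve Keq expr → x = -6.9513e-04; check Q = 6.6110e+04
Then change container volume by factor 1.5 (V_new/V_old).
Step 3:
                    M           E           J
  Initial    0.008262      0.3847      0.4098
  Change    -0.001028  6.8522e-04  6.8522e-04
  Equil      0.007234      0.3854      0.4105
  solve Keq expr → x = 3.4261e-04; check Q = 6.6110e+04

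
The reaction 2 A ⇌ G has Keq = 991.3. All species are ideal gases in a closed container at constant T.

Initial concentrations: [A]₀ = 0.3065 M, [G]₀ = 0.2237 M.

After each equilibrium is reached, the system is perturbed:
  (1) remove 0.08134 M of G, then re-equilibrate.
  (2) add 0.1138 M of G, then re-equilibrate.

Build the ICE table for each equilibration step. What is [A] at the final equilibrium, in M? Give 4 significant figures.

[A]_eq = 0.02007 M

Q₀ = 2.381 vs Keq = 991.3 ⇒ Q<K, forward
Step 1:
                  A         G
  I          0.3065    0.2237
  C         -0.2873    0.1436
  E         0.01925    0.3673
  solve Keq expr → x = 0.1436; check Q = 991.3
Then remove 0.08134 M of G.
Step 2:
                  A         G
  I         0.01925     0.286
  C       -0.002231  0.001116
  E         0.01702    0.2871
  solve Keq expr → x = 0.001116; check Q = 991.3
Then add 0.1138 M of G.
Step 3:
                  A         G
  I         0.01702    0.4009
  C        0.003054 -0.001527
  E         0.02007    0.3994
  solve Keq expr → x = -0.001527; check Q = 991.3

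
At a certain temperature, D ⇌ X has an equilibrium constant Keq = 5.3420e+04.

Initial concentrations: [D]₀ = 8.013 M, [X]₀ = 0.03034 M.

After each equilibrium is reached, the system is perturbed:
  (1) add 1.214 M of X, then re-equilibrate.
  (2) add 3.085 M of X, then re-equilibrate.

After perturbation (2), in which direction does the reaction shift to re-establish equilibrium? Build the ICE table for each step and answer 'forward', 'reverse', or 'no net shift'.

Q₀ = 0.003786 vs Keq = 5.3420e+04 ⇒ Q<K, forward
Step 1:
                    D           X
  init          8.013     0.03034
  Δ            -8.013       8.013
  eq       1.5057e-04       8.043
  solve Keq expr → x = 8.013; check Q = 5.3420e+04
Then add 1.214 M of X.
Step 2:
                    D           X
  init     1.5057e-04       9.257
  Δ        2.2725e-05 -2.2725e-05
  eq       1.7329e-04       9.257
  solve Keq expr → x = -2.2725e-05; check Q = 5.3420e+04
Then add 3.085 M of X.
Step 3:
                    D           X
  init     1.7329e-04       12.34
  Δ        5.7749e-05 -5.7749e-05
  eq       2.3104e-04       12.34
  solve Keq expr → x = -5.7749e-05; check Q = 5.3420e+04

Direction: reverse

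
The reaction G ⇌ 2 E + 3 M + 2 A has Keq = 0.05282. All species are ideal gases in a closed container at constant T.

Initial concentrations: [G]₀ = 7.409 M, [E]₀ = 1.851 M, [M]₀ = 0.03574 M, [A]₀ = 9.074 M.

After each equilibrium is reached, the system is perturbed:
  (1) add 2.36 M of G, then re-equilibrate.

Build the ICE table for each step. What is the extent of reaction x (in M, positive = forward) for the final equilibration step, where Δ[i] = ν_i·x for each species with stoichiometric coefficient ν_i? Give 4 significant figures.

Q₀ = 0.001738 vs Keq = 0.05282 ⇒ Q<K, forward
Step 1:
                   G          E          M          A
  I            7.409      1.851    0.03574      9.074
  C         -0.02445     0.0489    0.07335     0.0489
  E            7.385        1.9     0.1091      9.123
  solve Keq expr → x = 0.02445; check Q = 0.05282
Then add 2.36 M of G.
Step 2:
                   G          E          M          A
  I            9.745        1.9     0.1091      9.123
  C        -0.003402   0.006805    0.01021   0.006805
  E            9.741      1.907     0.1193       9.13
  solve Keq expr → x = 0.003402; check Q = 0.05282

x = 0.003402 M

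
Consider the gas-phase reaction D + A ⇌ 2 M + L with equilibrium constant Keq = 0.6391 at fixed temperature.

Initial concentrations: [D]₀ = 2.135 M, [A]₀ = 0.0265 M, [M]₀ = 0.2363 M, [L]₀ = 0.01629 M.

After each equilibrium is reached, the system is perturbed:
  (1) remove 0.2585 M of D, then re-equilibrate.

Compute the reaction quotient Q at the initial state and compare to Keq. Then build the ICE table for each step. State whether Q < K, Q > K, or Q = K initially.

Q₀ = 0.01608 vs Keq = 0.6391 ⇒ Q<K, forward
Step 1:
                    D           A           M           L
  I             2.135      0.0265      0.2363     0.01629
  C          -0.02408    -0.02408     0.04816     0.02408
  E             2.111    0.002421      0.2845     0.04037
  solve Keq expr → x = 0.02408; check Q = 0.6391
Then remove 0.2585 M of D.
Step 2:
                    D           A           M           L
  I             1.852    0.002421      0.2845     0.04037
  C        3.0487e-04  3.0487e-04 -6.0973e-04 -3.0487e-04
  E             1.853    0.002726      0.2838     0.04006
  solve Keq expr → x = -3.0487e-04; check Q = 0.6391

Q₀ = 0.01608; Q < K (proceeds forward)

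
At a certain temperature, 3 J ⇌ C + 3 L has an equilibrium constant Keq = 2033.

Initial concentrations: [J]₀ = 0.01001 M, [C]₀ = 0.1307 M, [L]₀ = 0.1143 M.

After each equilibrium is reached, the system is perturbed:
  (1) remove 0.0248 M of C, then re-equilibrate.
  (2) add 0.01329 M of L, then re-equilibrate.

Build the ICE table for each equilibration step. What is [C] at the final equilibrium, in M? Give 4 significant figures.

[C]_eq = 0.1076 M

Q₀ = 194.6 vs Keq = 2033 ⇒ Q<K, forward
Step 1:
                  J         C         L
  I         0.01001    0.1307    0.1143
  C       -0.005202  0.001734  0.005202
  E        0.004808    0.1324    0.1195
  solve Keq expr → x = 0.001734; check Q = 2033
Then remove 0.0248 M of C.
Step 2:
                  J         C         L
  I        0.004808    0.1076    0.1195
  C       -3.0811e-04 1.0270e-04 3.0811e-04
  E          0.0045    0.1077    0.1198
  solve Keq expr → x = 1.0270e-04; check Q = 2033
Then add 0.01329 M of L.
Step 3:
                  J         C         L
  I          0.0045    0.1077    0.1331
  C       4.7875e-04 -1.5958e-04 -4.7875e-04
  E        0.004979    0.1076    0.1326
  solve Keq expr → x = -1.5958e-04; check Q = 2033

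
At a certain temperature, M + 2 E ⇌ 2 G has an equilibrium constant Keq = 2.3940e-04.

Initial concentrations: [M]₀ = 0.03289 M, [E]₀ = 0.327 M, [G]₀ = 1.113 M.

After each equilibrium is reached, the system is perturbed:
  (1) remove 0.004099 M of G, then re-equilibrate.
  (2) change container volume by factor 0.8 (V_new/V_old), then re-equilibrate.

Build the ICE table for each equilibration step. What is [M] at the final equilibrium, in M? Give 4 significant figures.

[M]_eq = 0.7225 M

Q₀ = 352.2 vs Keq = 2.3940e-04 ⇒ Q>K, reverse
Step 1:
                    M           E           G
  init        0.03289       0.327       1.113
  Δ            0.5481       1.096      -1.096
  eq            0.581       1.423     0.01678
  solve Keq expr → x = -0.5481; check Q = 2.3940e-04
Then remove 0.004099 M of G.
Step 2:
                    M           E           G
  init          0.581       1.423     0.01269
  Δ         -0.002011   -0.004023    0.004023
  eq            0.579       1.419     0.01671
  solve Keq expr → x = 0.002011; check Q = 2.3940e-04
Then change container volume by factor 0.8 (V_new/V_old).
Step 3:
                    M           E           G
  init         0.7237       1.774     0.02089
  Δ         -0.001207   -0.002414    0.002414
  eq           0.7225       1.772      0.0233
  solve Keq expr → x = 0.001207; check Q = 2.3940e-04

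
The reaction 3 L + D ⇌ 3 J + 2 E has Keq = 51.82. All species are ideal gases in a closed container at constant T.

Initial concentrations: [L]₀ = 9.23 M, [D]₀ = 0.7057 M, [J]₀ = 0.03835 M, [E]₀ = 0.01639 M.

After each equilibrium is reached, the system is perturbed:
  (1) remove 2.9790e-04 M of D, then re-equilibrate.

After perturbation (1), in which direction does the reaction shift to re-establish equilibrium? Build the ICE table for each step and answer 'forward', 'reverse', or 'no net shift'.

Direction: reverse

Q₀ = 2.7304e-11 vs Keq = 51.82 ⇒ Q<K, forward
Step 1:
                   L          D          J          E
  I             9.23     0.7057    0.03835    0.01639
  C           -2.114    -0.7046      2.114      1.409
  E            7.116   0.001085      2.152      1.426
  solve Keq expr → x = 0.7046; check Q = 51.82
Then remove 2.9790e-04 M of D.
Step 2:
                   L          D          J          E
  I            7.116 7.8707e-04      2.152      1.426
  C       8.8578e-04 2.9526e-04 -8.8578e-04 -5.9052e-04
  E            7.117   0.001082      2.151      1.425
  solve Keq expr → x = -2.9526e-04; check Q = 51.82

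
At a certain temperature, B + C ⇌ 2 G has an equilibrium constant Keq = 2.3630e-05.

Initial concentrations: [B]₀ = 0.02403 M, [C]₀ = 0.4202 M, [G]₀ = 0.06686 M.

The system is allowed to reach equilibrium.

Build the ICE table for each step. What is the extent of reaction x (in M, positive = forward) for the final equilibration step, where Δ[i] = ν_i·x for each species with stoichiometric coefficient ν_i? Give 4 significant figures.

x = -0.03304 M

Q₀ = 0.4427 vs Keq = 2.3630e-05 ⇒ Q>K, reverse
Step 1:
                    B           C           G
  I           0.02403      0.4202     0.06686
  C           0.03304     0.03304    -0.06608
  E           0.05707      0.4532  7.8180e-04
  solve Keq expr → x = -0.03304; check Q = 2.3630e-05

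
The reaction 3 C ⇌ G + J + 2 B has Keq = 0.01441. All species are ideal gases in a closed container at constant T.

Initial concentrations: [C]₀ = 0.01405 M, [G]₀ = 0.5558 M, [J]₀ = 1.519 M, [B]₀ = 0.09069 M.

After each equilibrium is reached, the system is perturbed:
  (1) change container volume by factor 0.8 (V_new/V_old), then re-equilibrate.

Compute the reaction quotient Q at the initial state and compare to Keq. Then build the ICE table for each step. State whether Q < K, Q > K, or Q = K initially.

Q₀ = 2504; Q > K (proceeds reverse)

Q₀ = 2504 vs Keq = 0.01441 ⇒ Q>K, reverse
Step 1:
                    C           G           J           B
  init        0.01405      0.5558       1.519     0.09069
  Δ            0.1253    -0.04176    -0.04176    -0.08353
  eq           0.1393       0.514       1.477    0.007165
  solve Keq expr → x = -0.04176; check Q = 0.01441
Then change container volume by factor 0.8 (V_new/V_old).
Step 2:
                    C           G           J           B
  init         0.1742      0.6425       1.847    0.008956
  Δ           0.00128 -4.2671e-04 -4.2671e-04 -8.5342e-04
  eq           0.1755      0.6421       1.846    0.008103
  solve Keq expr → x = -4.2671e-04; check Q = 0.01441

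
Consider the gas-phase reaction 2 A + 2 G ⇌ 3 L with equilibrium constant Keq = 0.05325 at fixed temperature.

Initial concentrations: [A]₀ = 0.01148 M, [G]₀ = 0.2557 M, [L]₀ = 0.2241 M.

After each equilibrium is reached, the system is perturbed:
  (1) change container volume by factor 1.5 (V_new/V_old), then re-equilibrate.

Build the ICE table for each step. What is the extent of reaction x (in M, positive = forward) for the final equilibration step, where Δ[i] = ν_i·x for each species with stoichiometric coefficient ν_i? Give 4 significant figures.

Q₀ = 1306 vs Keq = 0.05325 ⇒ Q>K, reverse
Step 1:
                   A          G          L
  init       0.01148     0.2557     0.2241
  Δ           0.1165     0.1165    -0.1747
  eq          0.1279     0.3722    0.04942
  solve Keq expr → x = -0.05823; check Q = 0.05325
Then change container volume by factor 1.5 (V_new/V_old).
Step 2:
                   A          G          L
  init       0.08529     0.2481    0.03295
  Δ         0.002311   0.002311  -0.003466
  eq          0.0876     0.2504    0.02948
  solve Keq expr → x = -0.001155; check Q = 0.05325

x = -0.001155 M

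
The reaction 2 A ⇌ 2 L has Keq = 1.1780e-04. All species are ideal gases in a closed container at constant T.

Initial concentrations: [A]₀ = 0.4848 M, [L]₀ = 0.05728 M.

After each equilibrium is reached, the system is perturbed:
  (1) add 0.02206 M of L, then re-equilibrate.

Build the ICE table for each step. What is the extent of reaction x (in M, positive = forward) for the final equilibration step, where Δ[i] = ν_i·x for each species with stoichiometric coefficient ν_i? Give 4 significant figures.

Q₀ = 0.01396 vs Keq = 1.1780e-04 ⇒ Q>K, reverse
Step 1:
                  A         L
  Initial    0.4848   0.05728
  Change    0.05146  -0.05146
  Equil      0.5363   0.00582
  solve Keq expr → x = -0.02573; check Q = 1.1780e-04
Then add 0.02206 M of L.
Step 2:
                  A         L
  Initial    0.5363   0.02788
  Change    0.02182  -0.02182
  Equil      0.5581  0.006057
  solve Keq expr → x = -0.01091; check Q = 1.1780e-04

x = -0.01091 M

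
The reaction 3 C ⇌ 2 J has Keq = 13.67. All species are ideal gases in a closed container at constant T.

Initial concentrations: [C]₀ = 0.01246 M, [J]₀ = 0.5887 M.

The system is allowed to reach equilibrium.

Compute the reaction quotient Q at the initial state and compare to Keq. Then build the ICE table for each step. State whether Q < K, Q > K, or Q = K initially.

Q₀ = 1.7916e+05; Q > K (proceeds reverse)

Q₀ = 1.7916e+05 vs Keq = 13.67 ⇒ Q>K, reverse
Step 1:
                  C         J
  Initial   0.01246    0.5887
  Change     0.2282   -0.1521
  Equil      0.2407    0.4366
  solve Keq expr → x = -0.07607; check Q = 13.67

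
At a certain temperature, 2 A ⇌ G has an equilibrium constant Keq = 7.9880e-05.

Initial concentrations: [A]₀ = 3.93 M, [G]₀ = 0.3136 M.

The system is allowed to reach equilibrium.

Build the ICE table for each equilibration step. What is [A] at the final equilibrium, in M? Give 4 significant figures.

Q₀ = 0.0203 vs Keq = 7.9880e-05 ⇒ Q>K, reverse
Step 1:
                   A          G
  init          3.93     0.3136
  Δ           0.6239    -0.3119
  eq           4.554   0.001657
  solve Keq expr → x = -0.3119; check Q = 7.9880e-05

[A]_eq = 4.554 M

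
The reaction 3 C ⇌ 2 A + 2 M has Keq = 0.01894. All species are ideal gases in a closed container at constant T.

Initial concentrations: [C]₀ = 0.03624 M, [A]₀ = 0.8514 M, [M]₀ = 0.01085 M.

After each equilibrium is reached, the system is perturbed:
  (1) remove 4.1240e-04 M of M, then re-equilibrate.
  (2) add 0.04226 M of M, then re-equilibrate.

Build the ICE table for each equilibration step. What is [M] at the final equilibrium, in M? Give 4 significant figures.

[M]_eq = 0.005935 M

Q₀ = 1.793 vs Keq = 0.01894 ⇒ Q>K, reverse
Step 1:
                   C          A          M
  init       0.03624     0.8514    0.01085
  Δ          0.01355  -0.009035  -0.009035
  eq         0.04979     0.8424   0.001815
  solve Keq expr → x = -0.004517; check Q = 0.01894
Then remove 4.1240e-04 M of M.
Step 2:
                   C          A          M
  init       0.04979     0.8424   0.001403
  Δ       -5.7071e-04 3.8048e-04 3.8048e-04
  eq         0.04922     0.8427   0.001783
  solve Keq expr → x = 1.9024e-04; check Q = 0.01894
Then add 0.04226 M of M.
Step 3:
                   C          A          M
  init       0.04922     0.8427    0.04404
  Δ          0.05716   -0.03811   -0.03811
  eq          0.1064     0.8046   0.005935
  solve Keq expr → x = -0.01905; check Q = 0.01894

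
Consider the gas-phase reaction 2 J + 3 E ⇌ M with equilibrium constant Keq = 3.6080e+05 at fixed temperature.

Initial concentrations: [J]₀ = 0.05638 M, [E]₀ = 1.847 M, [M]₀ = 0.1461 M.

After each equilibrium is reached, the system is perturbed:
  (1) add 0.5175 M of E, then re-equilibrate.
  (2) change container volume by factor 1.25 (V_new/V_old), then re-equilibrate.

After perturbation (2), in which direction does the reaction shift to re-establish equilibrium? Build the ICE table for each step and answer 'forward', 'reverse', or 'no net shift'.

Q₀ = 7.295 vs Keq = 3.6080e+05 ⇒ Q<K, forward
Step 1:
                  J         E         M
  init      0.05638     1.847    0.1461
  Δ        -0.05608  -0.08412   0.02804
  eq      2.9681e-04     1.763    0.1741
  solve Keq expr → x = 0.02804; check Q = 3.6080e+05
Then add 0.5175 M of E.
Step 2:
                  J         E         M
  init    2.9681e-04      2.28    0.1741
  Δ       -9.5021e-05 -1.4253e-04 4.7510e-05
  eq      2.0179e-04      2.28    0.1742
  solve Keq expr → x = 4.7510e-05; check Q = 3.6080e+05
Then change container volume by factor 1.25 (V_new/V_old).
Step 3:
                  J         E         M
  init    1.6144e-04     1.824    0.1394
  Δ       9.0738e-05 1.3611e-04 -4.5369e-05
  eq      2.5217e-04     1.824    0.1393
  solve Keq expr → x = -4.5369e-05; check Q = 3.6080e+05

Direction: reverse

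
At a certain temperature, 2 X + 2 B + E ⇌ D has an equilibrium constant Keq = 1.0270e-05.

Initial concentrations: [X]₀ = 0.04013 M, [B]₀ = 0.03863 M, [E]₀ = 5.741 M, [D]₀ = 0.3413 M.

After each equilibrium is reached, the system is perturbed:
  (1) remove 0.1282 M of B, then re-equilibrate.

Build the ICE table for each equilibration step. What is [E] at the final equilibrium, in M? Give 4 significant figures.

[E]_eq = 6.082 M

Q₀ = 2.4738e+04 vs Keq = 1.0270e-05 ⇒ Q>K, reverse
Step 1:
                    X           B           E           D
  init        0.04013     0.03863       5.741      0.3413
  Δ            0.6826      0.6826      0.3413     -0.3413
  eq           0.7227      0.7212       6.082  1.6969e-05
  solve Keq expr → x = -0.3413; check Q = 1.0270e-05
Then remove 0.1282 M of B.
Step 2:
                    X           B           E           D
  init         0.7227       0.593       6.082  1.6969e-05
  Δ        1.0992e-05  1.0992e-05  5.4958e-06 -5.4958e-06
  eq           0.7227       0.593       6.082  1.1473e-05
  solve Keq expr → x = -5.4958e-06; check Q = 1.0270e-05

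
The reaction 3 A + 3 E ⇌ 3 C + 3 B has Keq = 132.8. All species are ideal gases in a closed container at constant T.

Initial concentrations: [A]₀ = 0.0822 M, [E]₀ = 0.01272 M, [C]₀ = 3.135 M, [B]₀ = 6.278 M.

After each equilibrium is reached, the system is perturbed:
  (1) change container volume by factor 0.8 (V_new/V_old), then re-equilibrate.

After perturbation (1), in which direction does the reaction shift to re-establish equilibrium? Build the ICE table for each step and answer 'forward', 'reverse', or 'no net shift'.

Q₀ = 6.6696e+12 vs Keq = 132.8 ⇒ Q>K, reverse
Step 1:
                   A          E          C          B
  Initial     0.0822    0.01272      3.135      6.278
  Change       1.294      1.294     -1.294     -1.294
  Equil        1.376      1.307      1.841      4.984
  solve Keq expr → x = -0.4313; check Q = 132.8
Then change container volume by factor 0.8 (V_new/V_old).
Step 2:
                   A          E          C          B
  Initial       1.72      1.633      2.301       6.23
  Change           0          0          0          0
  Equil         1.72      1.633      2.301       6.23
  solve Keq expr → x = 0; check Q = 132.8

Direction: no net shift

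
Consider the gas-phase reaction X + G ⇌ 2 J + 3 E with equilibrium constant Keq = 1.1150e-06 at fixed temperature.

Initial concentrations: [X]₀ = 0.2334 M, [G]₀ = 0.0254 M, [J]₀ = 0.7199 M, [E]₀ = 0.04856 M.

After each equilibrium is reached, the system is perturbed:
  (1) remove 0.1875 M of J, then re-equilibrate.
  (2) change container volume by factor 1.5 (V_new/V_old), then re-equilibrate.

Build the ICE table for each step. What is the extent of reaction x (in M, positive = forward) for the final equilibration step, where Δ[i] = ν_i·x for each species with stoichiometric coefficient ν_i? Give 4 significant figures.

Q₀ = 0.01001 vs Keq = 1.1150e-06 ⇒ Q>K, reverse
Step 1:
                    X           G           J           E
  init         0.2334      0.0254      0.7199     0.04856
  Δ           0.01523     0.01523    -0.03046    -0.04569
  eq           0.2486     0.04063      0.6894    0.002872
  solve Keq expr → x = -0.01523; check Q = 1.1150e-06
Then remove 0.1875 M of J.
Step 2:
                    X           G           J           E
  init         0.2486     0.04063      0.5019    0.002872
  Δ       -2.2241e-04 -2.2241e-04  4.4481e-04  6.6722e-04
  eq           0.2484     0.04041      0.5024    0.003539
  solve Keq expr → x = 2.2241e-04; check Q = 1.1150e-06
Then change container volume by factor 1.5 (V_new/V_old).
Step 3:
                    X           G           J           E
  init         0.1656     0.02694      0.3349     0.00236
  Δ       -3.8492e-04 -3.8492e-04  7.6985e-04    0.001155
  eq           0.1652     0.02655      0.3357    0.003514
  solve Keq expr → x = 3.8492e-04; check Q = 1.1150e-06

x = 3.8492e-04 M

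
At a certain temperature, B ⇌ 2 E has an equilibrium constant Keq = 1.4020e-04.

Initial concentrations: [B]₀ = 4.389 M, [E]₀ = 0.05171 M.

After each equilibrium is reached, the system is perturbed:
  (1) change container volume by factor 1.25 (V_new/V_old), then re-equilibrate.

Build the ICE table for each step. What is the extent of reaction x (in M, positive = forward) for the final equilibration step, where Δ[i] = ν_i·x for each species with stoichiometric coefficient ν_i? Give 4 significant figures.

Q₀ = 6.0923e-04 vs Keq = 1.4020e-04 ⇒ Q>K, reverse
Step 1:
                    B           E
  Initial       4.389     0.05171
  Change      0.01343    -0.02687
  Equil         4.402     0.02484
  solve Keq expr → x = -0.01343; check Q = 1.4020e-04
Then change container volume by factor 1.25 (V_new/V_old).
Step 2:
                    B           E
  Initial       3.522     0.01988
  Change    -0.001171    0.002342
  Equil         3.521     0.02222
  solve Keq expr → x = 0.001171; check Q = 1.4020e-04

x = 0.001171 M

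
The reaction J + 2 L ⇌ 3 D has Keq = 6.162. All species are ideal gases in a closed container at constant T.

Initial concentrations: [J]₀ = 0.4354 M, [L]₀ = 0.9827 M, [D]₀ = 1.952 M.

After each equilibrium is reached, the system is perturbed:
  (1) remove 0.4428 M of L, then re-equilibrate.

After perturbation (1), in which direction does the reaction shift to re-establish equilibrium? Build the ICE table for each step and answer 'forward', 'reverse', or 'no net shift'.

Direction: reverse

Q₀ = 17.69 vs Keq = 6.162 ⇒ Q>K, reverse
Step 1:
                   J          L          D
  Initial     0.4354     0.9827      1.952
  Change     0.09782     0.1956    -0.2935
  Equil       0.5332      1.178      1.659
  solve Keq expr → x = -0.09782; check Q = 6.162
Then remove 0.4428 M of L.
Step 2:
                   J          L          D
  Initial     0.5332     0.7355      1.659
  Change     0.07519     0.1504    -0.2256
  Equil       0.6084     0.8859      1.433
  solve Keq expr → x = -0.07519; check Q = 6.162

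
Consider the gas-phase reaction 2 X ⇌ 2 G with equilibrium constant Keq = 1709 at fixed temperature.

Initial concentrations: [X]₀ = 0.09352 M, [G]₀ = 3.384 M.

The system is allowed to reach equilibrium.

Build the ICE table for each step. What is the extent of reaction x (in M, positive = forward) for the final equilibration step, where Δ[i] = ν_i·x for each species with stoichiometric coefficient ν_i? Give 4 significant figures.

x = 0.005693 M

Q₀ = 1309 vs Keq = 1709 ⇒ Q<K, forward
Step 1:
                    X           G
  init        0.09352       3.384
  Δ          -0.01139     0.01139
  eq          0.08213       3.395
  solve Keq expr → x = 0.005693; check Q = 1709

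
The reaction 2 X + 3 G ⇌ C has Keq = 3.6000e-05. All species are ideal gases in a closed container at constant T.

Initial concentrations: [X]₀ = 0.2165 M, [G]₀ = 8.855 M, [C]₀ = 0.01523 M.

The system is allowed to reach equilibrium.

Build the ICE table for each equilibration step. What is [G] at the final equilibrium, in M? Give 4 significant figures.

Q₀ = 4.6797e-04 vs Keq = 3.6000e-05 ⇒ Q>K, reverse
Step 1:
                    X           G           C
  I            0.2165       8.855     0.01523
  C           0.02744     0.04117    -0.01372
  E            0.2439       8.896    0.001508
  solve Keq expr → x = -0.01372; check Q = 3.6000e-05

[G]_eq = 8.896 M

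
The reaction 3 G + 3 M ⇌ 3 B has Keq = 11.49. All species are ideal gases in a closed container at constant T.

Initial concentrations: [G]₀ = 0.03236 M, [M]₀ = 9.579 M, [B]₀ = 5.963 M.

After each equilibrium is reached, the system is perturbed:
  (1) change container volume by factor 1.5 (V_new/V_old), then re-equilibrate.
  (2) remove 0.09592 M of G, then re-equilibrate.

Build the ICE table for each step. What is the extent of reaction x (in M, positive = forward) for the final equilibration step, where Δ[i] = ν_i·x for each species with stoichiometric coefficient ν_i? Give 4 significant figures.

x = -0.02897 M

Q₀ = 7119 vs Keq = 11.49 ⇒ Q>K, reverse
Step 1:
                    G           M           B
  I           0.03236       9.579       5.963
  C            0.2269      0.2269     -0.2269
  E            0.2592       9.806       5.736
  solve Keq expr → x = -0.07562; check Q = 11.49
Then change container volume by factor 1.5 (V_new/V_old).
Step 2:
                    G           M           B
  I            0.1728       6.537       3.824
  C           0.07812     0.07812    -0.07812
  E            0.2509       6.615       3.746
  solve Keq expr → x = -0.02604; check Q = 11.49
Then remove 0.09592 M of G.
Step 3:
                    G           M           B
  I             0.155       6.615       3.746
  C           0.08692     0.08692    -0.08692
  E            0.2419       6.702       3.659
  solve Keq expr → x = -0.02897; check Q = 11.49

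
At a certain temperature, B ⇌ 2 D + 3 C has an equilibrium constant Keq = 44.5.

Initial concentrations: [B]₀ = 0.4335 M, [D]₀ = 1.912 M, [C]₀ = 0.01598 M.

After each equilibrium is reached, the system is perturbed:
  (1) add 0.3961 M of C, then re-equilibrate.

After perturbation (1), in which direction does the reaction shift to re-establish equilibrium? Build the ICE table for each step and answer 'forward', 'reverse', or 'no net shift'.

Q₀ = 3.4413e-05 vs Keq = 44.5 ⇒ Q<K, forward
Step 1:
                    B           D           C
  I            0.4335       1.912     0.01598
  C           -0.3107      0.6213       0.932
  E            0.1228       2.533      0.9479
  solve Keq expr → x = 0.3107; check Q = 44.5
Then add 0.3961 M of C.
Step 2:
                    B           D           C
  I            0.1228       2.533       1.344
  C           0.06818     -0.1364     -0.2045
  E             0.191       2.397       1.139
  solve Keq expr → x = -0.06818; check Q = 44.5

Direction: reverse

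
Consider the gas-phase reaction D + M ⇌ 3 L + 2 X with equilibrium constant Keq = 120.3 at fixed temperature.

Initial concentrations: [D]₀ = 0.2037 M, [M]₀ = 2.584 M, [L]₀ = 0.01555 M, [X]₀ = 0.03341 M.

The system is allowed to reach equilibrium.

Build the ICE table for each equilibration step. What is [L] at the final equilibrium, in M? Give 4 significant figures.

Q₀ = 7.9737e-09 vs Keq = 120.3 ⇒ Q<K, forward
Step 1:
                    D           M           L           X
  init         0.2037       2.584     0.01555     0.03341
  Δ           -0.2035     -0.2035      0.6106      0.4071
  eq       1.6632e-04        2.38      0.6262      0.4405
  solve Keq expr → x = 0.2035; check Q = 120.3

[L]_eq = 0.6262 M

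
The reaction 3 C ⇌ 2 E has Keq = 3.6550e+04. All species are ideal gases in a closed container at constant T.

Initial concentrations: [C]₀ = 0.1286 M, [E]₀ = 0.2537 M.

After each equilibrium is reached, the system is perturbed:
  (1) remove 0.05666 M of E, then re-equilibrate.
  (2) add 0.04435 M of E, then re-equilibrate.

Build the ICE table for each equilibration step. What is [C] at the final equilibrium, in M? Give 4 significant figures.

[C]_eq = 0.01403 M

Q₀ = 30.26 vs Keq = 3.6550e+04 ⇒ Q<K, forward
Step 1:
                  C         E
  I          0.1286    0.2537
  C         -0.1142   0.07614
  E         0.01438    0.3298
  solve Keq expr → x = 0.03807; check Q = 3.6550e+04
Then remove 0.05666 M of E.
Step 2:
                  C         E
  I         0.01438    0.2732
  C       -0.001664  0.001109
  E         0.01272    0.2743
  solve Keq expr → x = 5.5473e-04; check Q = 3.6550e+04
Then add 0.04435 M of E.
Step 3:
                  C         E
  I         0.01272    0.3186
  C        0.001311 -8.7398e-04
  E         0.01403    0.3178
  solve Keq expr → x = -4.3699e-04; check Q = 3.6550e+04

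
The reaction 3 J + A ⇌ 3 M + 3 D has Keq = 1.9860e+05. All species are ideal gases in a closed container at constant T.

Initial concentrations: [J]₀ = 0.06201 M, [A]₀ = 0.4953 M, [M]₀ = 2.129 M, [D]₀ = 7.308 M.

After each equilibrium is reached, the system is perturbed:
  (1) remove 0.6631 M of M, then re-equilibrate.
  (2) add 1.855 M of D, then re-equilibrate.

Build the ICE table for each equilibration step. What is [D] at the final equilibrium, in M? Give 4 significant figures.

[D]_eq = 8.984 M

Q₀ = 3.1891e+07 vs Keq = 1.9860e+05 ⇒ Q>K, reverse
Step 1:
                    J           A           M           D
  init        0.06201      0.4953       2.129       7.308
  Δ            0.2183     0.07278     -0.2183     -0.2183
  eq           0.2803      0.5681       1.911        7.09
  solve Keq expr → x = -0.07278; check Q = 1.9860e+05
Then remove 0.6631 M of M.
Step 2:
                    J           A           M           D
  init         0.2803      0.5681       1.248        7.09
  Δ          -0.08014    -0.02671     0.08014     0.08014
  eq           0.2002      0.5414       1.328        7.17
  solve Keq expr → x = 0.02671; check Q = 1.9860e+05
Then add 1.855 M of D.
Step 3:
                    J           A           M           D
  init         0.2002      0.5414       1.328       9.025
  Δ           0.04091     0.01364    -0.04091    -0.04091
  eq           0.2411       0.555       1.287       8.984
  solve Keq expr → x = -0.01364; check Q = 1.9860e+05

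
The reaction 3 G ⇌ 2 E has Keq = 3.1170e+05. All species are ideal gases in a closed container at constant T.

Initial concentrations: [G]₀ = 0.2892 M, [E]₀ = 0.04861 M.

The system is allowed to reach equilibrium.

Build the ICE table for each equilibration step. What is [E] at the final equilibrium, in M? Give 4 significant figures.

Q₀ = 0.09769 vs Keq = 3.1170e+05 ⇒ Q<K, forward
Step 1:
                   G          E
  Initial     0.2892    0.04861
  Change     -0.2835      0.189
  Equil     0.005658     0.2376
  solve Keq expr → x = 0.09451; check Q = 3.1170e+05

[E]_eq = 0.2376 M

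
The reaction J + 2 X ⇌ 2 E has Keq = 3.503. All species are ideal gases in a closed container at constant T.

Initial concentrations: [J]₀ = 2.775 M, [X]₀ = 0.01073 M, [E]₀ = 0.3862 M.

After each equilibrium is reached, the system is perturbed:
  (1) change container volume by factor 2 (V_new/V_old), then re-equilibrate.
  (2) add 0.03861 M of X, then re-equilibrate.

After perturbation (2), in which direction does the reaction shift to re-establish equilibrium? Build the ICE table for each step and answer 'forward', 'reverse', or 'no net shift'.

Q₀ = 466.8 vs Keq = 3.503 ⇒ Q>K, reverse
Step 1:
                   J          X          E
  I            2.775    0.01073     0.3862
  C          0.04255    0.08511   -0.08511
  E            2.818    0.09584     0.3011
  solve Keq expr → x = -0.04255; check Q = 3.503
Then change container volume by factor 2 (V_new/V_old).
Step 2:
                   J          X          E
  I            1.409    0.04792     0.1505
  C         0.006793    0.01359   -0.01359
  E            1.416     0.0615      0.137
  solve Keq expr → x = -0.006793; check Q = 3.503
Then add 0.03861 M of X.
Step 3:
                   J          X          E
  I            1.416     0.1001      0.137
  C          -0.0132   -0.02641    0.02641
  E            1.402    0.07371     0.1634
  solve Keq expr → x = 0.0132; check Q = 3.503

Direction: forward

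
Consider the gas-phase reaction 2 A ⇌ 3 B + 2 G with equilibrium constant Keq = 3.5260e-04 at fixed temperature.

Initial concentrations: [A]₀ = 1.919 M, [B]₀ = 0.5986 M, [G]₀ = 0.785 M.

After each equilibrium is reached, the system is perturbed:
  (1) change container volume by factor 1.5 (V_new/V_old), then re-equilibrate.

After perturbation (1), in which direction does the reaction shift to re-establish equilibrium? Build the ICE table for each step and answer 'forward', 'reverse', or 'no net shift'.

Q₀ = 0.03589 vs Keq = 3.5260e-04 ⇒ Q>K, reverse
Step 1:
                  A         B         G
  I           1.919    0.5986     0.785
  C          0.2746   -0.4119   -0.2746
  E           2.194    0.1867    0.5104
  solve Keq expr → x = -0.1373; check Q = 3.5260e-04
Then change container volume by factor 1.5 (V_new/V_old).
Step 2:
                  A         B         G
  I           1.462    0.1245    0.3403
  C        -0.03243   0.04864   0.03243
  E            1.43    0.1731    0.3727
  solve Keq expr → x = 0.01621; check Q = 3.5260e-04

Direction: forward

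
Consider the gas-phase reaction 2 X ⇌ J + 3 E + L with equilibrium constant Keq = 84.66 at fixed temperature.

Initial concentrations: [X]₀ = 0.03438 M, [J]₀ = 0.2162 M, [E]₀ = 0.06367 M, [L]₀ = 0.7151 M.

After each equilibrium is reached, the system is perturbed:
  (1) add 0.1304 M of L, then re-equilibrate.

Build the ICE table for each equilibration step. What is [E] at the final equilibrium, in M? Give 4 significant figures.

[E]_eq = 0.1125 M

Q₀ = 0.03376 vs Keq = 84.66 ⇒ Q<K, forward
Step 1:
                    X           J           E           L
  init        0.03438      0.2162     0.06367      0.7151
  Δ          -0.03268     0.01634     0.04903     0.01634
  eq         0.001696      0.2325      0.1127      0.7314
  solve Keq expr → x = 0.01634; check Q = 84.66
Then add 0.1304 M of L.
Step 2:
                    X           J           E           L
  init       0.001696      0.2325      0.1127      0.8618
  Δ        1.3949e-04 -6.9745e-05 -2.0923e-04 -6.9745e-05
  eq         0.001835      0.2325      0.1125      0.8618
  solve Keq expr → x = -6.9745e-05; check Q = 84.66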